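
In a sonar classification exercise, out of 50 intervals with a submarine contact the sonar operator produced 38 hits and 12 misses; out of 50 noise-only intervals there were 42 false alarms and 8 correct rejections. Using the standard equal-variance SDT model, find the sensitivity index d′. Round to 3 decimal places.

H = 38/50 = 0.7600
FA = 42/50 = 0.8400
z(H) = z(0.7600) = 0.7063
z(FA) = z(0.8400) = 0.9945
d' = z(H) − z(FA) = 0.7063 − 0.9945 = -0.2882

d′ = -0.288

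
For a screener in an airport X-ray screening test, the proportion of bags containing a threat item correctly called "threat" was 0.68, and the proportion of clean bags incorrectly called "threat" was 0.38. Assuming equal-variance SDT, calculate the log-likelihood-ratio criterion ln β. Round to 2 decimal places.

Φ⁻¹(H) = Φ⁻¹(0.68) = 0.468
Φ⁻¹(FA) = Φ⁻¹(0.38) = -0.305
ln β = −½·[z(H)² − z(FA)²] = −0.5 × (0.219 − 0.093) = -0.063

ln β = -0.06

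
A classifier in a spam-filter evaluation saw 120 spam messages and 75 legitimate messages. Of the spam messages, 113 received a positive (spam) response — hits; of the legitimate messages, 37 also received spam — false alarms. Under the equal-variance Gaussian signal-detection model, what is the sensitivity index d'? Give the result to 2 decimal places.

d' = 1.59

H = 113/120 = 0.9417
FA = 37/75 = 0.4933
z(0.9417) = 1.5692, z(0.4933) = -0.0168
d' = z(H) − z(FA) = 1.5692 − (-0.0168) = 1.5860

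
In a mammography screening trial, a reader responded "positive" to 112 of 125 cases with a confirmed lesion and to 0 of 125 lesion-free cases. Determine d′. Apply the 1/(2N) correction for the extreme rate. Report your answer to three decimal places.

The false-alarm rate is 0/125 = 0, so apply the 1/(2N) correction: FA → 1/(2·125) = 0.00400.
z(H) = z(0.89600) = 1.2591
z(FA) = z(0.00400) = -2.6521
d' = 1.2591 − (-2.6521) = 3.9112

d′ = 3.911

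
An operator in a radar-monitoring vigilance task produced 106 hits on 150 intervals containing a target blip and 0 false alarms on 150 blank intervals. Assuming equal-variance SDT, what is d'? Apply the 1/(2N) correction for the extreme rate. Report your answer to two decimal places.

The false-alarm rate is 0/150 = 0, so apply the 1/(2N) correction: FA → 1/(2·150) = 0.00333.
z(H) = z(0.70667) = 0.544
z(FA) = z(0.00333) = -2.713
d' = 0.544 − (-2.713) = 3.257

d' = 3.26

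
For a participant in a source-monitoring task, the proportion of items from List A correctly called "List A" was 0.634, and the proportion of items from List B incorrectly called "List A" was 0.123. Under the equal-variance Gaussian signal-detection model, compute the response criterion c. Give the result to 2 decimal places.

c = 0.41

z(H) = z(0.634) = 0.342
z(FA) = z(0.123) = -1.160
c = −½·[z(H) + z(FA)] = −0.5 × (0.342 + (-1.160)) = 0.409
c > 0: the participant has a conservative response bias.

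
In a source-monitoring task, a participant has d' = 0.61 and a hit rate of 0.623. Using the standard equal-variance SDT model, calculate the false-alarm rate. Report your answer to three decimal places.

z(hit rate) = z(0.623) = 0.3134
z(FA) = z(H) − d' = 0.3134 − 0.61 = -0.2966
false-alarm rate = Φ(-0.2966) = 0.3834

false-alarm rate = 0.383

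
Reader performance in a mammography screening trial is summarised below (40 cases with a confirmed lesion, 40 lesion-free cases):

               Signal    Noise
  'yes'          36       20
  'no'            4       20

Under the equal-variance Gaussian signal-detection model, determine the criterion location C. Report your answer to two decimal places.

C = -0.64

H = 36/40 = 0.9000
FA = 20/40 = 0.5000
z(H) = 1.2816
z(FA) = 0.0000
c = −½·[z(H) + z(FA)] = −0.5 × (1.2816 + 0.0000) = -0.6408
c < 0: the reader has a liberal response bias.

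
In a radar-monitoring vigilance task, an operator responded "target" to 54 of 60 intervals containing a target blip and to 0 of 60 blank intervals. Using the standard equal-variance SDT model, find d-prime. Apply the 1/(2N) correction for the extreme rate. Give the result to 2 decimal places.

d-prime = 3.68

The false-alarm rate is 0/60 = 0, so apply the 1/(2N) correction: FA → 1/(2·60) = 0.00833.
z(H) = z(0.90000) = 1.282
z(FA) = z(0.00833) = -2.394
d' = 1.282 − (-2.394) = 3.676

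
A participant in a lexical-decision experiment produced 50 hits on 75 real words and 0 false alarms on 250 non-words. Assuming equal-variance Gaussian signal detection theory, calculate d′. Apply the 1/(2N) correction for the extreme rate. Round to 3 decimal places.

The false-alarm rate is 0/250 = 0, so apply the 1/(2N) correction: FA → 1/(2·250) = 0.00200.
z(H) = z(0.66667) = 0.4307
z(FA) = z(0.00200) = -2.8782
d' = 0.4307 − (-2.8782) = 3.3089

d′ = 3.309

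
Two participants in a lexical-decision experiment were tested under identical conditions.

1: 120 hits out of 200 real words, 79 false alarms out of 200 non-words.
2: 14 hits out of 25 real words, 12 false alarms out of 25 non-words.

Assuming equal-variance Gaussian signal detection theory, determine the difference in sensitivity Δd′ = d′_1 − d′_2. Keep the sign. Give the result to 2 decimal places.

Δd′ = 0.32

1: z(0.6000) = 0.253, z(0.3950) = -0.266, d' = 0.519
2: z(0.5600) = 0.151, z(0.4800) = -0.050, d' = 0.201
Δd' = d'_1 − d'_2 = 0.519 − 0.201 = 0.318
1 has the higher sensitivity.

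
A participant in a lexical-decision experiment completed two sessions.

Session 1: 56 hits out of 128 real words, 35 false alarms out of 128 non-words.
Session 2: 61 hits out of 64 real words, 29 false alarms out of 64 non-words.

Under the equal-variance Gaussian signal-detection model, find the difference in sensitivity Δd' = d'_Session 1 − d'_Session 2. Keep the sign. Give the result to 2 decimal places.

Session 1: z(0.4375) = -0.157, z(0.2734) = -0.603, d' = 0.446
Session 2: z(0.9531) = 1.676, z(0.4531) = -0.118, d' = 1.794
Δd' = d'_Session 1 − d'_Session 2 = 0.446 − 1.794 = -1.348
Session 2 has the higher sensitivity.

Δd' = -1.35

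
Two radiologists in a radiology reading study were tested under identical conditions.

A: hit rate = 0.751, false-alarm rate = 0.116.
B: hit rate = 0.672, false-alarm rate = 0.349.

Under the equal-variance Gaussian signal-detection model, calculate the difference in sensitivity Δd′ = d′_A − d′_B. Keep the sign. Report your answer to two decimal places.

A: z(0.751) = 0.678, z(0.116) = -1.195, d' = 1.873
B: z(0.672) = 0.445, z(0.349) = -0.388, d' = 0.833
Δd' = d'_A − d'_B = 1.873 − 0.833 = 1.040
A has the higher sensitivity.

Δd′ = 1.04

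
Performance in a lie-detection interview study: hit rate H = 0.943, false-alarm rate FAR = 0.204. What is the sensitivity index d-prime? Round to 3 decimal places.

d-prime = 2.408

Φ⁻¹(0.943) = 1.5805, Φ⁻¹(0.204) = -0.8274
d' = z(H) − z(FA) = 1.5805 − (-0.8274) = 2.4079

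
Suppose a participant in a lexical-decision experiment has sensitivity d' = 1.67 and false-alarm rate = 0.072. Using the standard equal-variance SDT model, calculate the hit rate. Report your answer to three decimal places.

hit rate = 0.583

z(false-alarm rate) = z(0.072) = -1.4611
z(H) = z(FA) + d' = -1.4611 + 1.67 = 0.2089
hit rate = Φ(0.2089) = 0.5827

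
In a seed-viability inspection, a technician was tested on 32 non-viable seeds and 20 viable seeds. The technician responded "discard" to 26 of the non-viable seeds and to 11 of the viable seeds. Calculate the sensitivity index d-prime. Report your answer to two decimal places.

d-prime = 0.76

H = 26/32 = 0.8125
FA = 11/20 = 0.5500
z(0.8125) = 0.8871, z(0.5500) = 0.1257
d' = z(H) − z(FA) = 0.8871 − 0.1257 = 0.7614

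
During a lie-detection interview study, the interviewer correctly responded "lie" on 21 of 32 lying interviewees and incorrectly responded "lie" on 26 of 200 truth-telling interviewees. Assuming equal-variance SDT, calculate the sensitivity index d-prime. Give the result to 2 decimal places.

d-prime = 1.53

H = 21/32 = 0.6562
FA = 26/200 = 0.1300
z(H) = 0.402
z(FA) = -1.126
d' = z(H) − z(FA) = 0.402 − (-1.126) = 1.528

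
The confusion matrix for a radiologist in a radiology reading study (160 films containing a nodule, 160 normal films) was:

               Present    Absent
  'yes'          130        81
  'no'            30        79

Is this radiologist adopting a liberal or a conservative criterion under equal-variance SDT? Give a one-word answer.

liberal

z(H) = 0.887, z(FA) = 0.016
c = −½·(z(H) + z(FA)) = -0.4515
c < 0 → liberal criterion (biased toward responding “yes”).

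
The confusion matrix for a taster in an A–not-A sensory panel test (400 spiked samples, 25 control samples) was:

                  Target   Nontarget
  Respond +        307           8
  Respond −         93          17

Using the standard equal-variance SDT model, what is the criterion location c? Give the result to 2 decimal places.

c = -0.13

H = 307/400 = 0.7675
FA = 8/25 = 0.3200
z(0.7675) = 0.7306, z(0.3200) = -0.4677
c = −½·[z(H) + z(FA)] = −0.5 × (0.7306 + (-0.4677)) = -0.13145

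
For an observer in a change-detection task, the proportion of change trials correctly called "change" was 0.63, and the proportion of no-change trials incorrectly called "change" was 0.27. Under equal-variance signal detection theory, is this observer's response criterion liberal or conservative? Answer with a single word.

conservative

z(H) = 0.332, z(FA) = -0.613
c = −½·(z(H) + z(FA)) = 0.1405
c > 0 → conservative criterion (biased toward responding “no”).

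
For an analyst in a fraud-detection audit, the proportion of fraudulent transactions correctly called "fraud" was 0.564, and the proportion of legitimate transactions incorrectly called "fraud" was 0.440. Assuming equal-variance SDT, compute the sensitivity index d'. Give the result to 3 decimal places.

Φ⁻¹(H) = Φ⁻¹(0.564) = 0.1611
Φ⁻¹(FA) = Φ⁻¹(0.440) = -0.1510
d' = z(H) − z(FA) = 0.1611 − (-0.1510) = 0.3121

d' = 0.312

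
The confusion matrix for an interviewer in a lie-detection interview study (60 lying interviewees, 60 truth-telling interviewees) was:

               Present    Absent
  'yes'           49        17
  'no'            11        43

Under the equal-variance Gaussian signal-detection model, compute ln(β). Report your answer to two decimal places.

H = 49/60 = 0.8167
FA = 17/60 = 0.2833
z(H) = z(0.8167) = 0.903
z(FA) = z(0.2833) = -0.573
ln β = −½·[z(H)² − z(FA)²] = −0.5 × (0.815 − 0.328) = -0.2435

ln β = -0.24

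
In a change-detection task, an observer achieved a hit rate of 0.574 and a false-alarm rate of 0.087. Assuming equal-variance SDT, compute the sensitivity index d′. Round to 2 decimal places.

d′ = 1.55

z(H) = z(0.574) = 0.1866
z(FA) = z(0.087) = -1.3595
d' = z(H) − z(FA) = 0.1866 − (-1.3595) = 1.5461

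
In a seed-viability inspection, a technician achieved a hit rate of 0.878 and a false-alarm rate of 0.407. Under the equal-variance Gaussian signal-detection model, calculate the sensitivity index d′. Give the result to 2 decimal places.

d′ = 1.40

z(H) = z(0.878) = 1.165
z(FA) = z(0.407) = -0.235
d' = z(H) − z(FA) = 1.165 − (-0.235) = 1.400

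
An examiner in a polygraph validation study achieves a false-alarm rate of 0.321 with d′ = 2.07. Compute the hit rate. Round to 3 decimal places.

hit rate = 0.946

z(false-alarm rate) = z(0.321) = -0.4649
z(H) = z(FA) + d' = -0.4649 + 2.07 = 1.6051
hit rate = Φ(1.6051) = 0.9458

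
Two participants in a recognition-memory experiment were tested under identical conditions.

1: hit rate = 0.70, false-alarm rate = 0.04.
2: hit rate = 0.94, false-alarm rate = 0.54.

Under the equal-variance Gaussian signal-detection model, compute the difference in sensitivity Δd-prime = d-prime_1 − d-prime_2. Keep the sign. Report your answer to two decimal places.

1: z(0.70) = 0.524, z(0.04) = -1.751, d' = 2.275
2: z(0.94) = 1.555, z(0.54) = 0.100, d' = 1.455
Δd' = d'_1 − d'_2 = 2.275 − 1.455 = 0.820
1 has the higher sensitivity.

Δd-prime = 0.82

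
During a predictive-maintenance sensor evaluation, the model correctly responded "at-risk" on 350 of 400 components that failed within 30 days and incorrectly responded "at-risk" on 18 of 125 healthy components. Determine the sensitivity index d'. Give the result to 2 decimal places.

d' = 2.21

H = 350/400 = 0.8750
FA = 18/125 = 0.1440
Φ⁻¹(0.8750) = 1.150, Φ⁻¹(0.1440) = -1.063
d' = z(H) − z(FA) = 1.150 − (-1.063) = 2.213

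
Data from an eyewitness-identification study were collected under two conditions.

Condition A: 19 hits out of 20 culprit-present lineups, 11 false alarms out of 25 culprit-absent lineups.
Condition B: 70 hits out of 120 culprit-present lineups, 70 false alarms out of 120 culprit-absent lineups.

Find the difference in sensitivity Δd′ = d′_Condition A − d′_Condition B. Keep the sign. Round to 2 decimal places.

Condition A: z(0.9500) = 1.645, z(0.4400) = -0.151, d' = 1.796
Condition B: z(0.5833) = 0.210, z(0.5833) = 0.210, d' = 0.000
Δd' = d'_Condition A − d'_Condition B = 1.796 − 0.000 = 1.796
Condition A has the higher sensitivity.

Δd′ = 1.80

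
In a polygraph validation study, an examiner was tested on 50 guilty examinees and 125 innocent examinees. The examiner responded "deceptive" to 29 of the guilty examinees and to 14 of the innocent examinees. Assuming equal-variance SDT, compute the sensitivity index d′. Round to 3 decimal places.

d′ = 1.418

H = 29/50 = 0.5800
FA = 14/125 = 0.1120
Φ⁻¹(H) = Φ⁻¹(0.5800) = 0.2019
Φ⁻¹(FA) = Φ⁻¹(0.1120) = -1.2160
d' = z(H) − z(FA) = 0.2019 − (-1.2160) = 1.4179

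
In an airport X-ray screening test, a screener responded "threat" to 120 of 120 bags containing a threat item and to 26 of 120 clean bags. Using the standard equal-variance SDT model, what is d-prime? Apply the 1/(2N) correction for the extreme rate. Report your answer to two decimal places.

d-prime = 3.42

The hit rate is 120/120 = 1, so apply the 1/(2N) correction: H → 1 − 1/(2·120) = 0.99583.
z(H) = z(0.99583) = 2.638
z(FA) = z(0.21667) = -0.783
d' = 2.638 − (-0.783) = 3.421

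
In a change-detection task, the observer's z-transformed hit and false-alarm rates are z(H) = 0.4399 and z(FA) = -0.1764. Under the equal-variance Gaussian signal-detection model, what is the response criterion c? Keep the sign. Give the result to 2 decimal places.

c = −½·[z(H) + z(FA)] = −½·(0.4399 + (-0.1764)) = -0.13175

c = -0.13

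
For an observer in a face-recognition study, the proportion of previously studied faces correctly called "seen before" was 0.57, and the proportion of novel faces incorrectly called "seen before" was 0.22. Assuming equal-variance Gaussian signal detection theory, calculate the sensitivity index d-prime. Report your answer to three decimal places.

d-prime = 0.949

z(H) = 0.1764
z(FA) = -0.7722
d' = z(H) − z(FA) = 0.1764 − (-0.7722) = 0.9486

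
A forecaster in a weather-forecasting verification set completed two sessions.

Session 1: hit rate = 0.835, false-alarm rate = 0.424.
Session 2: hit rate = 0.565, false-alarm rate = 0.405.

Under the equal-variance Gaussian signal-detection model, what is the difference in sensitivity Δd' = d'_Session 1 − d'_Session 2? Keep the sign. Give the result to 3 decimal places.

Session 1: z(0.835) = 0.9741, z(0.424) = -0.1917, d' = 1.1658
Session 2: z(0.565) = 0.1637, z(0.405) = -0.2404, d' = 0.4041
Δd' = d'_Session 1 − d'_Session 2 = 1.1658 − 0.4041 = 0.7617
Session 1 has the higher sensitivity.

Δd' = 0.762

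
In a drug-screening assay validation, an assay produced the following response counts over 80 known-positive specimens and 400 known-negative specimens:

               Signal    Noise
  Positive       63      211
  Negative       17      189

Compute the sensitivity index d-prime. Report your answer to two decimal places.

H = 63/80 = 0.7875
FA = 211/400 = 0.5275
Φ⁻¹(0.7875) = 0.798, Φ⁻¹(0.5275) = 0.069
d' = z(H) − z(FA) = 0.798 − 0.069 = 0.729

d-prime = 0.73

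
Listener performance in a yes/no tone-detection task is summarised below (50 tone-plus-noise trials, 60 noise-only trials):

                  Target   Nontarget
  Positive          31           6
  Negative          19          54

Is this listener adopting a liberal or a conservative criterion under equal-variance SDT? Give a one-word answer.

z(H) = 0.305, z(FA) = -1.282
c = −½·(z(H) + z(FA)) = 0.4885
c > 0 → conservative criterion (biased toward responding “no”).

conservative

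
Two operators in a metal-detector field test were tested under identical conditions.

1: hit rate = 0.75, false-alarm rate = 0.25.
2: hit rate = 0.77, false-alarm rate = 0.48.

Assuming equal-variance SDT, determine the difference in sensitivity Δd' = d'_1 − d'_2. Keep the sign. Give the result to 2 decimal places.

1: z(0.75) = 0.674, z(0.25) = -0.674, d' = 1.348
2: z(0.77) = 0.739, z(0.48) = -0.050, d' = 0.789
Δd' = d'_1 − d'_2 = 1.348 − 0.789 = 0.559
1 has the higher sensitivity.

Δd' = 0.56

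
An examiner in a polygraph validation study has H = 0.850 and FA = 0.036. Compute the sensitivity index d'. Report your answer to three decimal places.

z(H) = 1.0364
z(FA) = -1.7991
d' = z(H) − z(FA) = 1.0364 − (-1.7991) = 2.8355

d' = 2.836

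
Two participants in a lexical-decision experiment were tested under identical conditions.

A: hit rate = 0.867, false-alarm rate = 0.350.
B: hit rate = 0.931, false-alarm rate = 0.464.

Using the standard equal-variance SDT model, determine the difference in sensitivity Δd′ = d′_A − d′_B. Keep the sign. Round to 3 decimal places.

A: z(0.867) = 1.1123, z(0.350) = -0.3853, d' = 1.4976
B: z(0.931) = 1.4833, z(0.464) = -0.0904, d' = 1.5737
Δd' = d'_A − d'_B = 1.4976 − 1.5737 = -0.0761
B has the higher sensitivity.

Δd′ = -0.076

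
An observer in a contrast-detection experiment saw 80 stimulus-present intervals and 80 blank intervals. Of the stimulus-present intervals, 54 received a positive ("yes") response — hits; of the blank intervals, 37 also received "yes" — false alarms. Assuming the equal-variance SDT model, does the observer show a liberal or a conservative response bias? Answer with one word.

z(H) = 0.454, z(FA) = -0.094
c = −½·(z(H) + z(FA)) = -0.180
c < 0 → liberal criterion (biased toward responding “yes”).

liberal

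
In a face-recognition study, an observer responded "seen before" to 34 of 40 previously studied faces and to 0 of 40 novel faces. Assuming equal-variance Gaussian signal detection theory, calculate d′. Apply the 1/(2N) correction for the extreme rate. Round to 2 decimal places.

The false-alarm rate is 0/40 = 0, so apply the 1/(2N) correction: FA → 1/(2·40) = 0.01250.
z(H) = z(0.85000) = 1.036
z(FA) = z(0.01250) = -2.241
d' = 1.036 − (-2.241) = 3.277

d′ = 3.28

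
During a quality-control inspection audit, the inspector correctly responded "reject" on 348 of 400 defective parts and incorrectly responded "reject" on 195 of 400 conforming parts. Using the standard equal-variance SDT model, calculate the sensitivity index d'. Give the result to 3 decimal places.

d' = 1.158

H = 348/400 = 0.8700
FA = 195/400 = 0.4875
Φ⁻¹(0.8700) = 1.1264, Φ⁻¹(0.4875) = -0.0313
d' = z(H) − z(FA) = 1.1264 − (-0.0313) = 1.1577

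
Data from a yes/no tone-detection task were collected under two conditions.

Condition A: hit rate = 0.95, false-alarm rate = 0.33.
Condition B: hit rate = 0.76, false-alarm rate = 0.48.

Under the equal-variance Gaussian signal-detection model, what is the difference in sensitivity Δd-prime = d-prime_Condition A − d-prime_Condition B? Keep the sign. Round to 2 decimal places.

Δd-prime = 1.33

Condition A: z(0.95) = 1.645, z(0.33) = -0.440, d' = 2.085
Condition B: z(0.76) = 0.706, z(0.48) = -0.050, d' = 0.756
Δd' = d'_Condition A − d'_Condition B = 2.085 − 0.756 = 1.329
Condition A has the higher sensitivity.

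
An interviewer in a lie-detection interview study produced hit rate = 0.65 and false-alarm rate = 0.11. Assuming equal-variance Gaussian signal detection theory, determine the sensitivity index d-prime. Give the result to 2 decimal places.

z(H) = 0.385
z(FA) = -1.227
d' = z(H) − z(FA) = 0.385 − (-1.227) = 1.612

d-prime = 1.61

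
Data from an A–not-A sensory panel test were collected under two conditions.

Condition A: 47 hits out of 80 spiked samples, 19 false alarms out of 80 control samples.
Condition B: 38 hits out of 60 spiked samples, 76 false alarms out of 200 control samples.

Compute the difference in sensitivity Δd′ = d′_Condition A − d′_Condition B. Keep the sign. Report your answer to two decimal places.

Condition A: z(0.5875) = 0.221, z(0.2375) = -0.714, d' = 0.935
Condition B: z(0.6333) = 0.341, z(0.3800) = -0.305, d' = 0.646
Δd' = d'_Condition A − d'_Condition B = 0.935 − 0.646 = 0.289
Condition A has the higher sensitivity.

Δd′ = 0.29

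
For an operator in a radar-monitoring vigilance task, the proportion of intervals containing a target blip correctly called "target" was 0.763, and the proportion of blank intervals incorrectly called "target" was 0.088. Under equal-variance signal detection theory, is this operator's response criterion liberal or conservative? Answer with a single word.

z(H) = 0.716, z(FA) = -1.353
c = −½·(z(H) + z(FA)) = 0.3185
c > 0 → conservative criterion (biased toward responding “no”).

conservative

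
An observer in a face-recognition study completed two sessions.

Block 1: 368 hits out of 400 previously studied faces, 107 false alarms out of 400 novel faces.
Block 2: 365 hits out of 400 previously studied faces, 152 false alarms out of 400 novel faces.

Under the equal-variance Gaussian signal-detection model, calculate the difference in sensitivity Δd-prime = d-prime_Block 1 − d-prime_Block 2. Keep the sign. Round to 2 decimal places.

Δd-prime = 0.36

Block 1: z(0.9200) = 1.405, z(0.2675) = -0.620, d' = 2.025
Block 2: z(0.9125) = 1.356, z(0.3800) = -0.305, d' = 1.661
Δd' = d'_Block 1 − d'_Block 2 = 2.025 − 1.661 = 0.364
Block 1 has the higher sensitivity.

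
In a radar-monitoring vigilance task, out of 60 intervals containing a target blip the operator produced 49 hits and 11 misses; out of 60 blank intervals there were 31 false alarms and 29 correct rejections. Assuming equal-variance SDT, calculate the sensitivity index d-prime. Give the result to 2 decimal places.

d-prime = 0.86

H = 49/60 = 0.8167
FA = 31/60 = 0.5167
Φ⁻¹(0.8167) = 0.9029, Φ⁻¹(0.5167) = 0.0419
d' = z(H) − z(FA) = 0.9029 − 0.0419 = 0.8610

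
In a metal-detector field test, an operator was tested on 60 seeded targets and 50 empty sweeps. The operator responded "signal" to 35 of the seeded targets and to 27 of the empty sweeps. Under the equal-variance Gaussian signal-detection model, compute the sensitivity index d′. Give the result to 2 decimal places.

d′ = 0.11

H = 35/60 = 0.5833
FA = 27/50 = 0.5400
Φ⁻¹(0.5833) = 0.210, Φ⁻¹(0.5400) = 0.100
d' = z(H) − z(FA) = 0.210 − 0.100 = 0.110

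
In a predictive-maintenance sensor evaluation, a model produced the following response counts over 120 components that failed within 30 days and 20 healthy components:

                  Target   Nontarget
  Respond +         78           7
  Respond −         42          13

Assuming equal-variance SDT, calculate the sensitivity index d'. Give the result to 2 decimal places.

H = 78/120 = 0.6500
FA = 7/20 = 0.3500
Φ⁻¹(H) = 0.3853
Φ⁻¹(FA) = -0.3853
d' = z(H) − z(FA) = 0.3853 − (-0.3853) = 0.7706

d' = 0.77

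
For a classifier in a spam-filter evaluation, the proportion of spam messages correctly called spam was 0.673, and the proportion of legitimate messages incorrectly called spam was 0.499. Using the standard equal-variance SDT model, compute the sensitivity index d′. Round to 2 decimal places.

d′ = 0.45

z(H) = 0.448
z(FA) = -0.003
d' = z(H) − z(FA) = 0.448 − (-0.003) = 0.451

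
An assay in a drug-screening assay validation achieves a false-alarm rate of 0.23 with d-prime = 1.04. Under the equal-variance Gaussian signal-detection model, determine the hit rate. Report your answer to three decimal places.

hit rate = 0.618

z(false-alarm rate) = z(0.23) = -0.7388
z(H) = z(FA) + d' = -0.7388 + 1.04 = 0.3012
hit rate = Φ(0.3012) = 0.6184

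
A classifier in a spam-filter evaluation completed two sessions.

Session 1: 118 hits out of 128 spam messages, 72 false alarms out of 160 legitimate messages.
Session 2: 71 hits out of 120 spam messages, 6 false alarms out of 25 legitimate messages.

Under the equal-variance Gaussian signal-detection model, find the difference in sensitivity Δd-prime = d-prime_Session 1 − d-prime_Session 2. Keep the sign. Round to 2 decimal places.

Δd-prime = 0.61

Session 1: z(0.9219) = 1.418, z(0.4500) = -0.126, d' = 1.544
Session 2: z(0.5917) = 0.232, z(0.2400) = -0.706, d' = 0.938
Δd' = d'_Session 1 − d'_Session 2 = 1.544 − 0.938 = 0.606
Session 1 has the higher sensitivity.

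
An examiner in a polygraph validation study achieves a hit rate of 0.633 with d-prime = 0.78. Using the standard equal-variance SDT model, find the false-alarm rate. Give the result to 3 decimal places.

false-alarm rate = 0.330

z(hit rate) = z(0.633) = 0.3398
z(FA) = z(H) − d' = 0.3398 − 0.78 = -0.4402
false-alarm rate = Φ(-0.4402) = 0.3299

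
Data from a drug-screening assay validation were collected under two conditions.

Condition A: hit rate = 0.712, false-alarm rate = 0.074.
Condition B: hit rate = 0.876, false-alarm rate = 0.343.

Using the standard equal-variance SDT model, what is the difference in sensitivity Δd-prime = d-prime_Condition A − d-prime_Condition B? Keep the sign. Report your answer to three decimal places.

Condition A: z(0.712) = 0.5592, z(0.074) = -1.4466, d' = 2.0058
Condition B: z(0.876) = 1.1552, z(0.343) = -0.4043, d' = 1.5595
Δd' = d'_Condition A − d'_Condition B = 2.0058 − 1.5595 = 0.4463
Condition A has the higher sensitivity.

Δd-prime = 0.446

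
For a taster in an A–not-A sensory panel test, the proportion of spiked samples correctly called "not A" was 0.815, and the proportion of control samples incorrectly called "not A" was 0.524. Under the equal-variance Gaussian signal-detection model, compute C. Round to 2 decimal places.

z(H) = 0.896
z(FA) = 0.060
c = −½·[z(H) + z(FA)] = −0.5 × (0.896 + 0.060) = -0.478

C = -0.48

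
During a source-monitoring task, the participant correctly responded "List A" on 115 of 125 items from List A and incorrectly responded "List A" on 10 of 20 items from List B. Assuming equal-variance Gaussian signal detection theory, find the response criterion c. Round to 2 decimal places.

H = 115/125 = 0.9200
FA = 10/20 = 0.5000
Φ⁻¹(H) = 1.4051
Φ⁻¹(FA) = 0.0000
c = −½·[z(H) + z(FA)] = −0.5 × (1.4051 + 0.0000) = -0.70255
c < 0: the participant has a liberal response bias.

c = -0.70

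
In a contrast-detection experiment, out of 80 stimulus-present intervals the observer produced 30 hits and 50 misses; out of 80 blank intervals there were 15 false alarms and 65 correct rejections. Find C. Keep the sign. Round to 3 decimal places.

H = 30/80 = 0.3750
FA = 15/80 = 0.1875
z(H) = -0.3186
z(FA) = -0.8871
c = −½·[z(H) + z(FA)] = −0.5 × (-0.3186 + (-0.8871)) = 0.60285

C = 0.603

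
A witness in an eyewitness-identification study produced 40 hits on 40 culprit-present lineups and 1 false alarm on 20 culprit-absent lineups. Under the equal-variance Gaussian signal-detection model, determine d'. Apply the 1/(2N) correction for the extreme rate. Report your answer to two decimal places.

d' = 3.89

The hit rate is 40/40 = 1, so apply the 1/(2N) correction: H → 1 − 1/(2·40) = 0.98750.
z(H) = z(0.98750) = 2.241
z(FA) = z(0.05000) = -1.645
d' = 2.241 − (-1.645) = 3.886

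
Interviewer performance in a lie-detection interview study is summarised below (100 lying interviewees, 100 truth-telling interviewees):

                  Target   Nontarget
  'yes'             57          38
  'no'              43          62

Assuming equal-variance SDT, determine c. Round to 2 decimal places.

H = 57/100 = 0.5700
FA = 38/100 = 0.3800
z(H) = 0.176
z(FA) = -0.305
c = −½·[z(H) + z(FA)] = −0.5 × (0.176 + (-0.305)) = 0.0645

c = 0.06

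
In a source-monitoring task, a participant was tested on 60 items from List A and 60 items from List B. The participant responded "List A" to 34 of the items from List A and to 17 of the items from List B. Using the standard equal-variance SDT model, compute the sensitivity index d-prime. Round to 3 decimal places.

d-prime = 0.741

H = 34/60 = 0.5667
FA = 17/60 = 0.2833
z(H) = 0.1680
z(FA) = -0.5731
d' = z(H) − z(FA) = 0.1680 − (-0.5731) = 0.7411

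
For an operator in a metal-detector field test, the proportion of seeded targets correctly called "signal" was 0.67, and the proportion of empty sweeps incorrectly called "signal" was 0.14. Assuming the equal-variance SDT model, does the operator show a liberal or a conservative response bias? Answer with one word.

conservative

z(H) = 0.440, z(FA) = -1.080
c = −½·(z(H) + z(FA)) = 0.320
c > 0 → conservative criterion (biased toward responding “no”).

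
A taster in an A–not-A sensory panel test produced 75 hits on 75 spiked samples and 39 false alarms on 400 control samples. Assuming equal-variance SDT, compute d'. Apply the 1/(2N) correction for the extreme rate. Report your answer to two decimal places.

d' = 3.77

The hit rate is 75/75 = 1, so apply the 1/(2N) correction: H → 1 − 1/(2·75) = 0.99333.
z(H) = z(0.99333) = 2.475
z(FA) = z(0.09750) = -1.296
d' = 2.475 − (-1.296) = 3.771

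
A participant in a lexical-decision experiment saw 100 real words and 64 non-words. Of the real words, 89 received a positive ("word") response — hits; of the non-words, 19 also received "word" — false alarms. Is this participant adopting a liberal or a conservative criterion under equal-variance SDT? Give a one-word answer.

z(H) = 1.227, z(FA) = -0.533
c = −½·(z(H) + z(FA)) = -0.347
c < 0 → liberal criterion (biased toward responding “yes”).

liberal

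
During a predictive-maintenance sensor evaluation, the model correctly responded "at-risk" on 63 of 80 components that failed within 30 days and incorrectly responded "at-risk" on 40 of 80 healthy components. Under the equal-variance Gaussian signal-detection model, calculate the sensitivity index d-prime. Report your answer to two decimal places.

H = 63/80 = 0.7875
FA = 40/80 = 0.5000
z(H) = 0.798
z(FA) = 0.000
d' = z(H) − z(FA) = 0.798 − 0.000 = 0.798

d-prime = 0.80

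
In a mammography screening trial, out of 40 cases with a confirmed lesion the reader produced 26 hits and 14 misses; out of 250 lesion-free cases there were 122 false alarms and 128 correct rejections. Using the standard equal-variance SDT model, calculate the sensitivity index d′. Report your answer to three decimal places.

H = 26/40 = 0.6500
FA = 122/250 = 0.4880
Φ⁻¹(H) = 0.3853
Φ⁻¹(FA) = -0.0301
d' = z(H) − z(FA) = 0.3853 − (-0.0301) = 0.4154

d′ = 0.415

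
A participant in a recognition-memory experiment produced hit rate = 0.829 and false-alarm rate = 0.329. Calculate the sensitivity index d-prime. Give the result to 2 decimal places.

z(H) = z(0.829) = 0.950
z(FA) = z(0.329) = -0.443
d' = z(H) − z(FA) = 0.950 − (-0.443) = 1.393

d-prime = 1.39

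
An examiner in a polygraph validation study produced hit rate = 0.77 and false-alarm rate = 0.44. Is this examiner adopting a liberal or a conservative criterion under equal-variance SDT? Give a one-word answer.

z(H) = 0.739, z(FA) = -0.151
c = −½·(z(H) + z(FA)) = -0.294
c < 0 → liberal criterion (biased toward responding “yes”).

liberal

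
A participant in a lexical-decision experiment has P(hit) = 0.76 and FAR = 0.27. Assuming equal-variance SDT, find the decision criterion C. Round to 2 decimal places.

C = -0.05

Φ⁻¹(H) = 0.7063
Φ⁻¹(FA) = -0.6128
c = −½·[z(H) + z(FA)] = −0.5 × (0.7063 + (-0.6128)) = -0.04675
c < 0: the participant has a liberal response bias.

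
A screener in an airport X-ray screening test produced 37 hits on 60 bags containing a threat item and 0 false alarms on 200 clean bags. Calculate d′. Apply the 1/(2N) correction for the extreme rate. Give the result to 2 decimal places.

The false-alarm rate is 0/200 = 0, so apply the 1/(2N) correction: FA → 1/(2·200) = 0.00250.
z(H) = z(0.61667) = 0.297
z(FA) = z(0.00250) = -2.807
d' = 0.297 − (-2.807) = 3.104

d′ = 3.10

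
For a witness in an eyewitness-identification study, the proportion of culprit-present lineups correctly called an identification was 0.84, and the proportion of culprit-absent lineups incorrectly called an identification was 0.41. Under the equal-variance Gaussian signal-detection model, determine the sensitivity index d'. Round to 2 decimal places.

d' = 1.22

Φ⁻¹(H) = 0.9945
Φ⁻¹(FA) = -0.2275
d' = z(H) − z(FA) = 0.9945 − (-0.2275) = 1.2220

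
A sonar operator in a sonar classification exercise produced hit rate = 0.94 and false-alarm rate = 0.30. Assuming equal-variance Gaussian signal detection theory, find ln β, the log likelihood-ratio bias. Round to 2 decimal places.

z(H) = z(0.94) = 1.555
z(FA) = z(0.30) = -0.524
ln β = −½·[z(H)² − z(FA)²] = −0.5 × (2.418 − 0.275) = -1.0715

ln β = -1.07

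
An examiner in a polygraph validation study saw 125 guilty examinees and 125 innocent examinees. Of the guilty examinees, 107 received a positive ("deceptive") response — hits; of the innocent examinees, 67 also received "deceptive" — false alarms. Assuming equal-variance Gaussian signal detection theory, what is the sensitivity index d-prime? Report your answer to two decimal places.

H = 107/125 = 0.8560
FA = 67/125 = 0.5360
z(0.8560) = 1.0625, z(0.5360) = 0.0904
d' = z(H) − z(FA) = 1.0625 − 0.0904 = 0.9721

d-prime = 0.97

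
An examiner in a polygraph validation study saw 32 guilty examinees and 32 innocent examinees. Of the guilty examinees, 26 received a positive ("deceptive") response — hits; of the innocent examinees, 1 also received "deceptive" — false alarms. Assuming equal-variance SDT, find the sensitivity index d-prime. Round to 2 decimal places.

H = 26/32 = 0.8125
FA = 1/32 = 0.0312
Φ⁻¹(H) = Φ⁻¹(0.8125) = 0.887
Φ⁻¹(FA) = Φ⁻¹(0.0312) = -1.863
d' = z(H) − z(FA) = 0.887 − (-1.863) = 2.750

d-prime = 2.75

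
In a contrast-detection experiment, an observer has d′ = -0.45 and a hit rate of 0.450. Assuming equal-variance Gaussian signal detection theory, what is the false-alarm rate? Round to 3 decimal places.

false-alarm rate = 0.627

z(hit rate) = z(0.450) = -0.1257
z(FA) = z(H) − d' = -0.1257 − (-0.45) = 0.3243
false-alarm rate = Φ(0.3243) = 0.6271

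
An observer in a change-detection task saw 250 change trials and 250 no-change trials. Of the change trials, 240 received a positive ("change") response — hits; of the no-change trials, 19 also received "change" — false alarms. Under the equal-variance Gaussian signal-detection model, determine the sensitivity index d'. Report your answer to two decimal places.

H = 240/250 = 0.9600
FA = 19/250 = 0.0760
z(0.9600) = 1.751, z(0.0760) = -1.433
d' = z(H) − z(FA) = 1.751 − (-1.433) = 3.184

d' = 3.18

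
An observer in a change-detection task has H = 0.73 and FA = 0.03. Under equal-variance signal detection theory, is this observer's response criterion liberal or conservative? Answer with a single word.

conservative

z(H) = 0.613, z(FA) = -1.881
c = −½·(z(H) + z(FA)) = 0.634
c > 0 → conservative criterion (biased toward responding “no”).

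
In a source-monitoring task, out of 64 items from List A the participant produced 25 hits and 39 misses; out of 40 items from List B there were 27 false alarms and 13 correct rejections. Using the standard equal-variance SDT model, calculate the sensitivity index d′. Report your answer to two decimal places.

d′ = -0.73

H = 25/64 = 0.3906
FA = 27/40 = 0.6750
Φ⁻¹(H) = Φ⁻¹(0.3906) = -0.2778
Φ⁻¹(FA) = Φ⁻¹(0.6750) = 0.4538
d' = z(H) − z(FA) = -0.2778 − 0.4538 = -0.7316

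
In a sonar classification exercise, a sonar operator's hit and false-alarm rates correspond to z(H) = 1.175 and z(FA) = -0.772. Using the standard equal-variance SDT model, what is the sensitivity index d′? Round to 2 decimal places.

d' = z(H) − z(FA) = 1.175 − (-0.772) = 1.947

d′ = 1.95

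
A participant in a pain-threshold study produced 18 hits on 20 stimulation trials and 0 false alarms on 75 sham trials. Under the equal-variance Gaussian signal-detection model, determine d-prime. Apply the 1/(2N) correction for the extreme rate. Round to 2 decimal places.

The false-alarm rate is 0/75 = 0, so apply the 1/(2N) correction: FA → 1/(2·75) = 0.00667.
z(H) = z(0.90000) = 1.282
z(FA) = z(0.00667) = -2.475
d' = 1.282 − (-2.475) = 3.757

d-prime = 3.76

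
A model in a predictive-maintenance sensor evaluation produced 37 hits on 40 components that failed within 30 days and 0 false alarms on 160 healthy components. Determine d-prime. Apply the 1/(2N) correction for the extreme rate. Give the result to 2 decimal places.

d-prime = 4.17

The false-alarm rate is 0/160 = 0, so apply the 1/(2N) correction: FA → 1/(2·160) = 0.00313.
z(H) = z(0.92500) = 1.440
z(FA) = z(0.00313) = -2.734
d' = 1.440 − (-2.734) = 4.174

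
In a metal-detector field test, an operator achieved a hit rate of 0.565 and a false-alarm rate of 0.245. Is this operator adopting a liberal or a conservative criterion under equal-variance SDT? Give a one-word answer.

conservative

z(H) = 0.164, z(FA) = -0.690
c = −½·(z(H) + z(FA)) = 0.263
c > 0 → conservative criterion (biased toward responding “no”).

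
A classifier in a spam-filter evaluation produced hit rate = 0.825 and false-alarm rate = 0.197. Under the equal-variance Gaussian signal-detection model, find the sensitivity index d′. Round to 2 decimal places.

d′ = 1.79

z(H) = z(0.825) = 0.9346
z(FA) = z(0.197) = -0.8524
d' = z(H) − z(FA) = 0.9346 − (-0.8524) = 1.7870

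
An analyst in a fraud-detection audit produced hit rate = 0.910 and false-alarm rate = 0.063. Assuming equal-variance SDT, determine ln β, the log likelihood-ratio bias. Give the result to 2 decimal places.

ln β = 0.27

z(0.910) = 1.341, z(0.063) = -1.530
ln β = −½·[z(H)² − z(FA)²] = −0.5 × (1.798 − 2.341) = 0.2715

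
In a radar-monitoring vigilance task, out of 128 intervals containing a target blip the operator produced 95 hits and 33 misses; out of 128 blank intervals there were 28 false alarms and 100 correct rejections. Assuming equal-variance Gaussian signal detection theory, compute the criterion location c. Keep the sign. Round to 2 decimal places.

c = 0.06

H = 95/128 = 0.7422
FA = 28/128 = 0.2188
z(H) = z(0.7422) = 0.650
z(FA) = z(0.2188) = -0.776
c = −½·[z(H) + z(FA)] = −0.5 × (0.650 + (-0.776)) = 0.063
c > 0: the operator has a conservative response bias.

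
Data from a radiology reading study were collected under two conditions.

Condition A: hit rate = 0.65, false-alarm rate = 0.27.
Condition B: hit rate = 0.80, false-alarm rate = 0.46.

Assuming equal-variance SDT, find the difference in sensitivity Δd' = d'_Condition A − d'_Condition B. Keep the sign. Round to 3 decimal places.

Δd' = 0.056

Condition A: z(0.65) = 0.3853, z(0.27) = -0.6128, d' = 0.9981
Condition B: z(0.80) = 0.8416, z(0.46) = -0.1004, d' = 0.9420
Δd' = d'_Condition A − d'_Condition B = 0.9981 − 0.9420 = 0.0561
Condition A has the higher sensitivity.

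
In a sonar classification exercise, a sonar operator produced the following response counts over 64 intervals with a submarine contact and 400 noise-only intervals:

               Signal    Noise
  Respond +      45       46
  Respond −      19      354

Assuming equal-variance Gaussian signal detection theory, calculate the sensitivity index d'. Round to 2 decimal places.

d' = 1.73

H = 45/64 = 0.7031
FA = 46/400 = 0.1150
z(0.7031) = 0.533, z(0.1150) = -1.200
d' = z(H) − z(FA) = 0.533 − (-1.200) = 1.733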